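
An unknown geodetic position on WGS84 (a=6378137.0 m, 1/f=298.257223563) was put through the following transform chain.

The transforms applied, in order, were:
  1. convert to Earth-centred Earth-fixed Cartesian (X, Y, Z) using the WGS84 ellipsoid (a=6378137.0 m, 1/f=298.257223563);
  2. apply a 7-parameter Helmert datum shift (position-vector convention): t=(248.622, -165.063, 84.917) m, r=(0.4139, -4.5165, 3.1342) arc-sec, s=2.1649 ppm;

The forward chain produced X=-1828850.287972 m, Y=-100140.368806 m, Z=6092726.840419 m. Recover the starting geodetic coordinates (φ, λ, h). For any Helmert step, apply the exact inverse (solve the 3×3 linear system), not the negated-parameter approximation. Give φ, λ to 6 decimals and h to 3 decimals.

start: X=-1828850.2880, Y=-100140.3688, Z=6092726.8404 m
→ Helmert⁻¹: X=-1828963.0599, Y=-99935.0724, Z=6092668.9821
→ geod (Bowring, a=6378137.000): φ=73.37295000°, λ=-176.87245200°, h=3535.4430 m

φ=73.372950°, λ=-176.872452°, h=3535.443 m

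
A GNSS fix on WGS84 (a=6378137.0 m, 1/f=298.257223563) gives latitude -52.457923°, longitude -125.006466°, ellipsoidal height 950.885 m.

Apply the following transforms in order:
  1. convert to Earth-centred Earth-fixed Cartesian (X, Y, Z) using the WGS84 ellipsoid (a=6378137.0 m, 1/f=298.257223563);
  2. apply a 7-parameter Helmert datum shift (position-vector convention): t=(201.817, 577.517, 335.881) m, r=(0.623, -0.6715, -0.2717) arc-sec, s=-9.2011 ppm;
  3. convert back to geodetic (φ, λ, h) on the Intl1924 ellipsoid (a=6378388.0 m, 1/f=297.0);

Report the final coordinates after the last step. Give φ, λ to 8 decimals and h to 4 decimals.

φ=-52.46132335°, λ=-125.00891440°, h=73.6771 m

start: φ=-52.457923°, λ=-125.006466°, h=950.885 m
→ ECEF (a=6378137.000, f=1/298.257223563): X=-2234591.0064, Y=-3190560.2863, Z=-5034766.8539
→ Helmert 7p (PV): X=-2234356.4407, Y=-3189935.2623, Z=-5034401.5588
→ geod (Bowring, a=6378388.000): φ=-52.46132335°, λ=-125.00891440°, h=73.6771 m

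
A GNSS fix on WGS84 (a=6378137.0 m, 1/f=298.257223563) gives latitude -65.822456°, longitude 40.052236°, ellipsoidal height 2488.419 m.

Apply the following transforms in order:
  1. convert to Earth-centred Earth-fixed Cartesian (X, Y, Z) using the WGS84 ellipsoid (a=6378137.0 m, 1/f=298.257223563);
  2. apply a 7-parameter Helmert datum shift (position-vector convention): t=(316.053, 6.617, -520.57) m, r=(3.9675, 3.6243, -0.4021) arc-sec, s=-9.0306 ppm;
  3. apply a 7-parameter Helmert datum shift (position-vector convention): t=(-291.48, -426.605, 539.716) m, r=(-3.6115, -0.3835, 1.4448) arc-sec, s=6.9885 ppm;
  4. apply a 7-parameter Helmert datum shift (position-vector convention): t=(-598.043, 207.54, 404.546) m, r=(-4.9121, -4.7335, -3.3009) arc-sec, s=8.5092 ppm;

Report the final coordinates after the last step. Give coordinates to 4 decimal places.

X=2005453.0817 m, Y=1685961.8059 m, Z=-5797773.9541 m

start: φ=-65.822456°, λ=40.052236°, h=2488.419 m
→ ECEF (a=6378137.000, f=1/298.257223563): X=2005953.1605, Y=1686313.3937, Z=-5798137.4204
→ Helmert 7p (PV): X=2006152.5071, Y=1686412.3979, Z=-5798608.4403
→ Helmert 7p (PV): X=2005874.0156, Y=1685910.1019, Z=-5798135.0456
→ Helmert 7p (PV): X=2005453.0817, Y=1685961.8059, Z=-5797773.9541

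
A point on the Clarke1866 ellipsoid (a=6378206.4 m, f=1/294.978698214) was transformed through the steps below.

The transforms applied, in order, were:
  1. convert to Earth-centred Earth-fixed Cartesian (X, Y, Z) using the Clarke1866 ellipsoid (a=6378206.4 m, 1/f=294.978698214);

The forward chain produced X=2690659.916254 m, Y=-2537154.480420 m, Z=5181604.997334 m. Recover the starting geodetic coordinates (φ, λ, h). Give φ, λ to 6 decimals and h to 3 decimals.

start: X=2690659.9163, Y=-2537154.4804, Z=5181604.9973 m
→ geod (Bowring, a=6378206.400): φ=54.66751900°, λ=-43.31809500°, h=2133.9370 m

φ=54.667519°, λ=-43.318095°, h=2133.937 m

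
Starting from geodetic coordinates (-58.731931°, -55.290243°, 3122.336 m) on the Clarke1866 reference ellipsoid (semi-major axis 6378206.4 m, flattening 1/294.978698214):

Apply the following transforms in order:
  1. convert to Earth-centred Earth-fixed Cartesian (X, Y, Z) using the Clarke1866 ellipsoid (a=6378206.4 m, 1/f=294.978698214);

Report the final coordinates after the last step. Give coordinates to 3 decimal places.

X=1890700.050 m, Y=-2729524.388 m, Z=-5430966.807 m

start: φ=-58.731931°, λ=-55.290243°, h=3122.336 m
→ ECEF (a=6378206.400, f=1/294.978698214): X=1890700.0501, Y=-2729524.3882, Z=-5430966.8070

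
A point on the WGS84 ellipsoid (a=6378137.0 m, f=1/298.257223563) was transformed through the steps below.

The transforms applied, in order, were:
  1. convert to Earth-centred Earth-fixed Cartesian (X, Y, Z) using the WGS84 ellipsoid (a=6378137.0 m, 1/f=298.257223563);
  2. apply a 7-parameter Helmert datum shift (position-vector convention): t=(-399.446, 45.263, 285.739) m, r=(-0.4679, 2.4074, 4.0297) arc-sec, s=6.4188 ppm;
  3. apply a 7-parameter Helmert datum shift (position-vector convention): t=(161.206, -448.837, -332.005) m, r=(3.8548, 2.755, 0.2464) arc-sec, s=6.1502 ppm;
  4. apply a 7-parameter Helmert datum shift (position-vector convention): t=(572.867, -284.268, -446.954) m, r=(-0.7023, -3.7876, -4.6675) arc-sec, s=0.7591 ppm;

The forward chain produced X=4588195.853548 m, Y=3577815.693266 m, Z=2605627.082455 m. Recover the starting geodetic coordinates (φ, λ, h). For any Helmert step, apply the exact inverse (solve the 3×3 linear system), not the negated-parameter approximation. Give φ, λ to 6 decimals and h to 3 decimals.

φ=24.271689°, λ=37.954489°, h=789.558 m

start: X=4588195.8535, Y=3577815.6933, Z=2605627.0825 m
→ Helmert⁻¹: X=4587586.3878, Y=3578192.1831, Z=2606000.0004
→ Helmert⁻¹: X=4587366.4319, Y=3578662.2392, Z=2606310.3676
→ Helmert⁻¹: X=4587775.9251, Y=3578498.4649, Z=2606069.5646
→ geod (Bowring, a=6378137.000): φ=24.27168900°, λ=37.95448900°, h=789.5580 m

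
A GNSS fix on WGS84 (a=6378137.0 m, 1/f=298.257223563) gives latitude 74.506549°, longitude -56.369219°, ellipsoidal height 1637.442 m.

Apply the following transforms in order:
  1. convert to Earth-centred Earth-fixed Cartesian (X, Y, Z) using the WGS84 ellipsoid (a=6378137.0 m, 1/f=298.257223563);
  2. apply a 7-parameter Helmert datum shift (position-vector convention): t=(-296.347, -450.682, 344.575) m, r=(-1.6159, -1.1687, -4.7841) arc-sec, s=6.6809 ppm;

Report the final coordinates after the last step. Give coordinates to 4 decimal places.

X=946451.3042 m, Y=-1423836.7311 m, Z=6126261.7534 m

start: φ=74.506549°, λ=-56.369219°, h=1637.442 m
→ ECEF (a=6378137.000, f=1/298.257223563): X=946809.0497, Y=-1423402.5700, Z=6125859.7363
→ Helmert 7p (PV): X=946451.3042, Y=-1423836.7311, Z=6126261.7534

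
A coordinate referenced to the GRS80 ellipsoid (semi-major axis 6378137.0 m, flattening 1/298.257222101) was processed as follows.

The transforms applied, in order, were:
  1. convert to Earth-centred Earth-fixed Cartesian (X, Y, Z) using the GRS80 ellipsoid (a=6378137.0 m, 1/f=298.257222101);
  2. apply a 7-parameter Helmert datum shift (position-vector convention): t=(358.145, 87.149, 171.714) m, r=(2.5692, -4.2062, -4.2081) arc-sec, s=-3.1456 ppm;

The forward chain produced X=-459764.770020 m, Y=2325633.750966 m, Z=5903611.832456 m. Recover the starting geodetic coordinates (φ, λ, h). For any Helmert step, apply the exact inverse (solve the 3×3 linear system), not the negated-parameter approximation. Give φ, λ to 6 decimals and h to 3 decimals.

start: X=-459764.7700, Y=2325633.7510, Z=5903611.8325 m
→ Helmert⁻¹: X=-460051.4240, Y=2325618.0638, Z=5903439.1023
→ geod (Bowring, a=6378137.000): φ=68.25346600°, λ=101.18972600°, h=1952.5860 m

φ=68.253466°, λ=101.189726°, h=1952.586 m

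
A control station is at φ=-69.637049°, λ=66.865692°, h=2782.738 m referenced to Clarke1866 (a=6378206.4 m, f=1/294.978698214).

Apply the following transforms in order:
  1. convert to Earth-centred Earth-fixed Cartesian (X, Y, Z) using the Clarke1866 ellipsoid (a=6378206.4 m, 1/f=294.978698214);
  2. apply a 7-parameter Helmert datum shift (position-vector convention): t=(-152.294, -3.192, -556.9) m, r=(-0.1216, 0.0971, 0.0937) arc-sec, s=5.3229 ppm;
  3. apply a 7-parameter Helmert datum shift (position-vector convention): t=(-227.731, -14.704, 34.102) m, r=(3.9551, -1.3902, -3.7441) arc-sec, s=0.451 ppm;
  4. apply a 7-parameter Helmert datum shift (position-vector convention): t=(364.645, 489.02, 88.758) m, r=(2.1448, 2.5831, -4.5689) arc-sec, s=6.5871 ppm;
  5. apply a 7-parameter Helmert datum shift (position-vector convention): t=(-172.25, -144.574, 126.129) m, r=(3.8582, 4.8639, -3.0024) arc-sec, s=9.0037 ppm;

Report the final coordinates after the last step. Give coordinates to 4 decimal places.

start: φ=-69.637049°, λ=66.865692°, h=2782.738 m
→ ECEF (a=6378206.400, f=1/294.978698214): X=874960.3850, Y=2047917.0561, Z=-5959494.7372
→ Helmert 7p (PV): X=874809.0125, Y=2047921.6491, Z=-5960084.9782
→ Helmert 7p (PV): X=874659.0200, Y=2048006.2731, Z=-5960008.3994
→ Helmert 7p (PV): X=875000.1525, Y=2048551.3834, Z=-5959948.5583
→ Helmert 7p (PV): X=874725.0579, Y=2048523.9996, Z=-5959858.4057

X=874725.0579 m, Y=2048523.9996 m, Z=-5959858.4057 m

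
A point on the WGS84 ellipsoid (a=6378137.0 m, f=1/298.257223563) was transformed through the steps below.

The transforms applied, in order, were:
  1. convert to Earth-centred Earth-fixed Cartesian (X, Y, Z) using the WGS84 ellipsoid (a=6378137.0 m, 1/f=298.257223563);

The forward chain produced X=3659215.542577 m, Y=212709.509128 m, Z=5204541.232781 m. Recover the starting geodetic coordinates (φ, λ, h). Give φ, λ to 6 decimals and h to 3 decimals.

start: X=3659215.5426, Y=212709.5091, Z=5204541.2328 m
→ geod (Bowring, a=6378137.000): φ=55.02509800°, λ=3.32684900°, h=1898.4990 m

φ=55.025098°, λ=3.326849°, h=1898.499 m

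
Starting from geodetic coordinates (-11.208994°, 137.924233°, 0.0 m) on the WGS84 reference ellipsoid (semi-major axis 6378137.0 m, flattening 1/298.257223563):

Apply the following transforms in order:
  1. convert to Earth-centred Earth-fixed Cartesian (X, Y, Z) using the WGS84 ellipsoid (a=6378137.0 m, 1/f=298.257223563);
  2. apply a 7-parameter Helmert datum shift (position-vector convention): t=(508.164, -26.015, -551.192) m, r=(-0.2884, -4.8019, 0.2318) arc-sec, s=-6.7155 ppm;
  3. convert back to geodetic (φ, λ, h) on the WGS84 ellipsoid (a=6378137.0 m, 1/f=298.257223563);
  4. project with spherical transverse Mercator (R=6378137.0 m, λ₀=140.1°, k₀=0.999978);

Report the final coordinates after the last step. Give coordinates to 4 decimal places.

E=-237959.5527 m, N=-1249370.6858 m

start: φ=-11.208994°, λ=137.924233°, h=0.000 m
→ ECEF (a=6378137.000, f=1/298.257223563): X=-4644512.0504, Y=4193071.8721, Z=-1231691.2909
→ Helmert 7p (PV): X=-4643948.7344, Y=4193010.7569, Z=-1232348.1989
→ geod (Bowring, a=6378137.000): φ=-11.21562641°, λ=137.92119164°, h=-322.5771 m
→ tm (R=6378137.0, λ₀=140.1°): E=-237959.5527, N=-1249370.6858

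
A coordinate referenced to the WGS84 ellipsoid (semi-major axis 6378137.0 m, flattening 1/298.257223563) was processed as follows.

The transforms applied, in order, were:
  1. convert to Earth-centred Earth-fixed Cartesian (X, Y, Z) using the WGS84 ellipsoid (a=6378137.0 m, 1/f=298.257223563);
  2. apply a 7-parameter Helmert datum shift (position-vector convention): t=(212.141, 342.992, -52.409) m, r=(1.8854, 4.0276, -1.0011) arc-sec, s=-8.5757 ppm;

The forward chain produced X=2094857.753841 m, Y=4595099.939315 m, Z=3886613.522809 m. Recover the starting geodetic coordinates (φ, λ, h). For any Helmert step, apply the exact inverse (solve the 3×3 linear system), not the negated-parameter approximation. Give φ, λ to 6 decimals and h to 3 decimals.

start: X=2094857.7538, Y=4595099.9393, Z=3886613.5228 m
→ Helmert⁻¹: X=2094565.3821, Y=4594842.0439, Z=3886698.1622
→ geod (Bowring, a=6378137.000): φ=37.77102400°, λ=65.49406100°, h=2143.2000 m

φ=37.771024°, λ=65.494061°, h=2143.200 m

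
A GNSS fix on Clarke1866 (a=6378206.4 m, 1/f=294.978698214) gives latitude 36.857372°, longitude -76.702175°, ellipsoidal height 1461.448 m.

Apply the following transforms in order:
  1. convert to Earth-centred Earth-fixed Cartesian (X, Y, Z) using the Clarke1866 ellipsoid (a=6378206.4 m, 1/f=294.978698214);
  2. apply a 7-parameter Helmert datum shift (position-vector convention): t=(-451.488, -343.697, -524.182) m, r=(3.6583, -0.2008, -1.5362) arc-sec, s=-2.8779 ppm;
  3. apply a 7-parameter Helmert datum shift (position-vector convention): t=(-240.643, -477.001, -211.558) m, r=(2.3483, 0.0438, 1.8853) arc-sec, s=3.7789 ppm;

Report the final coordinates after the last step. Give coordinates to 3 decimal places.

X=1174863.033 m, Y=-4974697.799 m, Z=3804548.445 m

start: φ=36.857372°, λ=-76.702175°, h=1461.448 m
→ ECEF (a=6378206.400, f=1/294.978698214): X=1175548.5810, Y=-4973763.7930, Z=3805424.7082
→ Helmert 7p (PV): X=1175052.9622, Y=-4974169.4237, Z=3804802.5049
→ Helmert 7p (PV): X=1174863.0326, Y=-4974697.7987, Z=3804548.4448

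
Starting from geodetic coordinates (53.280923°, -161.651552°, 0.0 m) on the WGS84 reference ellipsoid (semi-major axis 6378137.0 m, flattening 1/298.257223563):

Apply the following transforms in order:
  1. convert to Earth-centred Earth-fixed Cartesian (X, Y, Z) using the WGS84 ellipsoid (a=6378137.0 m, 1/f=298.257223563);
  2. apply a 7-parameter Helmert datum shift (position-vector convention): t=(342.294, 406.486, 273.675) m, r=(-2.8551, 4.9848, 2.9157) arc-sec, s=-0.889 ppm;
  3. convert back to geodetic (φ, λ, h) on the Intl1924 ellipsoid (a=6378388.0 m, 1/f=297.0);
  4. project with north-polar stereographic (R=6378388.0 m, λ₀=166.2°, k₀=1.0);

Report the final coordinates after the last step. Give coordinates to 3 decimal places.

E=2252064.661 m, N=-3583889.144 m

start: φ=53.280923°, λ=-161.651552°, h=0.000 m
→ ECEF (a=6378137.000, f=1/298.257223563): X=-3627370.5971, Y=-1203041.7783, Z=5089297.1308
→ Helmert 7p (PV): X=-3626885.0796, Y=-1202615.0526, Z=5089670.5964
→ geod (Bowring, a=6378388.000): φ=53.28800365°, λ=-161.65533354°, h=-248.7935 m
→ stereo (R=6378388.0, λ₀=166.2°): E=2252064.6611, N=-3583889.1444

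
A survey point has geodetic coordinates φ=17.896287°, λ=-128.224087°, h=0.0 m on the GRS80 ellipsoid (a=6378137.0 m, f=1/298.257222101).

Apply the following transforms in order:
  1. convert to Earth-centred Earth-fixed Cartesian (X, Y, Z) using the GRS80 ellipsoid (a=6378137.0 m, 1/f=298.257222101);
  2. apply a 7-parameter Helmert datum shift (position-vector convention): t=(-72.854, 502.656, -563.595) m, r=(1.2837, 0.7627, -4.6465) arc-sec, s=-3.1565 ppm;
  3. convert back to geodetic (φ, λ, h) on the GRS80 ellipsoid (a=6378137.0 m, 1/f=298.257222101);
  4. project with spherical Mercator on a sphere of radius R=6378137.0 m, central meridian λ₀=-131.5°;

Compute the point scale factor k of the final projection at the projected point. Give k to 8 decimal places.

1.05082206

start: φ=17.896287°, λ=-128.224087°, h=0.000 m
→ ECEF (a=6378137.000, f=1/298.257222101): X=-3756638.5869, Y=-4769708.7078, Z=1947464.1545
→ Helmert 7p (PV): X=-3756799.8282, Y=-4769118.4913, Z=1946878.6187
→ geod (Bowring, a=6378137.000): φ=17.89226257°, λ=-128.22872893°, h=-526.1957 m
→ into merc (λ₀=-131.5°): φ=17.89226257°, λ−λ₀=3.27127107°
scale k = 1.05082206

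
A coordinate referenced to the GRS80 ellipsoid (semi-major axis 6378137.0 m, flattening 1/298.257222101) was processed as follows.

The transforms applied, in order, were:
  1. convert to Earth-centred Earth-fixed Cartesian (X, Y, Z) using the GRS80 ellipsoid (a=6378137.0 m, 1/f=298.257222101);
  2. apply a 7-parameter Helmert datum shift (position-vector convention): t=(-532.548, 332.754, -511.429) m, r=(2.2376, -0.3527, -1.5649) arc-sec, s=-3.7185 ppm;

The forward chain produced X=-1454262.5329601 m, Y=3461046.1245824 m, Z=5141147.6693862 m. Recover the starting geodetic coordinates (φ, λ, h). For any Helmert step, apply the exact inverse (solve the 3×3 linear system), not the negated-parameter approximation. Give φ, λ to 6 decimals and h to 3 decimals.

φ=54.051339°, λ=112.785629°, h=1905.534 m

start: X=-1454262.5330, Y=3461046.1246, Z=5141147.6694 m
→ Helmert⁻¹: X=-1453752.8551, Y=3460770.9874, Z=5141643.1604
→ geod (Bowring, a=6378137.000): φ=54.05133900°, λ=112.78562900°, h=1905.5340 m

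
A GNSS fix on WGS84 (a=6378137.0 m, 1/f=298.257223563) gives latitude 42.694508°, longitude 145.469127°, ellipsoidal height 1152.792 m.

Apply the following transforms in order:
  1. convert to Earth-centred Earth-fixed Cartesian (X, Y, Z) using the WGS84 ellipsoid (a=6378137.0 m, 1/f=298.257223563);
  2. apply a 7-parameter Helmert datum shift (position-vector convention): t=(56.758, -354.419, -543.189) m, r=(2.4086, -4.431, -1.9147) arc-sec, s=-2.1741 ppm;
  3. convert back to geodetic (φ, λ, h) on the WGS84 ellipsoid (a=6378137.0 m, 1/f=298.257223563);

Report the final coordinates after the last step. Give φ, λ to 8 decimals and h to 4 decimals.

φ=42.69179128°, λ=145.47290976°, h=588.3664 m

start: φ=42.694508°, λ=145.469127°, h=1152.792 m
→ ECEF (a=6378137.000, f=1/298.257223563): X=-3868563.3770, Y=2661860.2361, Z=4303401.8957
→ Helmert 7p (PV): X=-3868565.9449, Y=2661485.6890, Z=4302797.3290
→ geod (Bowring, a=6378137.000): φ=42.69179128°, λ=145.47290976°, h=588.3664 m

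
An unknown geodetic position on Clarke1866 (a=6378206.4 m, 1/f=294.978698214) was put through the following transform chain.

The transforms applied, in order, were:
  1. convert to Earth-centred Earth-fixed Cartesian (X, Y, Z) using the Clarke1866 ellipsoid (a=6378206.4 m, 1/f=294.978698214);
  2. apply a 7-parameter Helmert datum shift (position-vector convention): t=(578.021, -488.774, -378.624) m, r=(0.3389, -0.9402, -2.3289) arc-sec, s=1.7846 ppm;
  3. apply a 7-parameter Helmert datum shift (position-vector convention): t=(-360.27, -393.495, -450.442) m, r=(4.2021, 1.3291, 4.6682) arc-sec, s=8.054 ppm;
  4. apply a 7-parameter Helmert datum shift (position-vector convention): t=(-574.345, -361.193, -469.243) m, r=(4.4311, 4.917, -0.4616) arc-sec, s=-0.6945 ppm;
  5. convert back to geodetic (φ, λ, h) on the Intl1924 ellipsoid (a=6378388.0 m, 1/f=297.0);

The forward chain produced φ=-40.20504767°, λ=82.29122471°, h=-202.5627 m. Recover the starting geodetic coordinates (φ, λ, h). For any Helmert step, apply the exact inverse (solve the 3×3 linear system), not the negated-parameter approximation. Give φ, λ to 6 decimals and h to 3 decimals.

start: φ=-40.205048°, λ=82.291225°, h=-202.563 m
→ ECEF (a=6378388.000, f=1/297.0): X=654339.4128, Y=4834022.5774, Z=-4095338.4624
→ Helmert⁻¹: X=655001.0108, Y=4834300.6234, Z=-4094960.3025
→ Helmert⁻¹: X=655491.8026, Y=4834556.9289, Z=-4094571.1511
→ Helmert⁻¹: X=654839.3590, Y=4835037.7411, Z=-4094196.1496
→ geod (Bowring, a=6378206.400): φ=-40.19225300°, λ=82.28700600°, h=122.2910 m

φ=-40.192253°, λ=82.287006°, h=122.291 m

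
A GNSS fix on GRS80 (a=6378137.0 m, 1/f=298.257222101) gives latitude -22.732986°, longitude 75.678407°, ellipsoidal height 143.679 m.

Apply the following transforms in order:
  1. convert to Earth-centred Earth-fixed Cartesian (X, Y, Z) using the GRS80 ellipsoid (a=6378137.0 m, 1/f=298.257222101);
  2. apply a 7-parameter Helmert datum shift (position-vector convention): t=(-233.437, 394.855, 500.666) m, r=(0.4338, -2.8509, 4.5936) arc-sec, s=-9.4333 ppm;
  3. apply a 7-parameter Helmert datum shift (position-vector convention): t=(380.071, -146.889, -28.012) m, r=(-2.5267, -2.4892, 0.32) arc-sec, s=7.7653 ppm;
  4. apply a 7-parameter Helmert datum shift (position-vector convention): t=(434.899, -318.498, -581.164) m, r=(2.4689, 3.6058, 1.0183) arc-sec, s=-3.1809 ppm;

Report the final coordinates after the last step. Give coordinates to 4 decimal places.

X=1456350.2410 m, Y=5702766.2477 m, Z=-2449602.9738 m

start: φ=-22.732986°, λ=75.678407°, h=143.679 m
→ ECEF (a=6378137.000, f=1/298.257222101): X=1455919.1792, Y=5702818.0939, Z=-2449528.9735
→ Helmert 7p (PV): X=1455578.8612, Y=5703196.7277, Z=-2448973.0839
→ Helmert 7p (PV): X=1455990.9416, Y=5703066.3844, Z=-2449072.4104
→ Helmert 7p (PV): X=1456350.2410, Y=5702766.2477, Z=-2449602.9738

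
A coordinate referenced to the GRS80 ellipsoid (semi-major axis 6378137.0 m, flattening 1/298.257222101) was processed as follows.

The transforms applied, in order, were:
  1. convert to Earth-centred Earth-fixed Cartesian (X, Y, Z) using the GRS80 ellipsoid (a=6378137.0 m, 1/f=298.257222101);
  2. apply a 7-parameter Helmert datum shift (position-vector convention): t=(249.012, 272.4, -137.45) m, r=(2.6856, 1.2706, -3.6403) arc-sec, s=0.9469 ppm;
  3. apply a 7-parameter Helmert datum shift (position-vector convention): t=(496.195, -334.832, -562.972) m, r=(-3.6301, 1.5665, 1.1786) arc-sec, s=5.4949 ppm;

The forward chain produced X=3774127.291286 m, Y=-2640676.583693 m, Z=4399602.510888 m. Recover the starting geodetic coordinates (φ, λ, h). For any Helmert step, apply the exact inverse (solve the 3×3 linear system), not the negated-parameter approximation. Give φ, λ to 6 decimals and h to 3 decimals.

start: X=3774127.2913, Y=-2640676.5837, Z=4399602.5109 m
→ Helmert⁻¹: X=3773561.8560, Y=-2640426.2443, Z=4400123.4938
→ Helmert⁻¹: X=3773328.7676, Y=-2640572.2568, Z=4400314.4017
→ geod (Bowring, a=6378137.000): φ=43.88701400°, λ=-34.98429600°, h=1820.4070 m

φ=43.887014°, λ=-34.984296°, h=1820.407 m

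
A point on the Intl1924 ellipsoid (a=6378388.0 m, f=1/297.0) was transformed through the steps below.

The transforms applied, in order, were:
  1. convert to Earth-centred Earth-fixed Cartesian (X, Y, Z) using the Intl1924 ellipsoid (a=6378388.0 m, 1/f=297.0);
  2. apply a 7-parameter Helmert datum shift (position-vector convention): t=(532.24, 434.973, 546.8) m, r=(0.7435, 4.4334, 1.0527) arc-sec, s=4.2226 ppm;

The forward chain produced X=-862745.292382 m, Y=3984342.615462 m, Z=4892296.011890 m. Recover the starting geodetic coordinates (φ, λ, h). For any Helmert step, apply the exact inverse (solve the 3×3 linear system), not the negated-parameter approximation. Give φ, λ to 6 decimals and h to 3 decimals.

φ=50.384493°, λ=102.227562°, h=1858.242 m

start: X=-862745.2924, Y=3984342.6155, Z=4892296.0119 m
→ Helmert⁻¹: X=-863358.6955, Y=3983912.8589, Z=4891695.6389
→ geod (Bowring, a=6378388.000): φ=50.38449300°, λ=102.22756200°, h=1858.2420 m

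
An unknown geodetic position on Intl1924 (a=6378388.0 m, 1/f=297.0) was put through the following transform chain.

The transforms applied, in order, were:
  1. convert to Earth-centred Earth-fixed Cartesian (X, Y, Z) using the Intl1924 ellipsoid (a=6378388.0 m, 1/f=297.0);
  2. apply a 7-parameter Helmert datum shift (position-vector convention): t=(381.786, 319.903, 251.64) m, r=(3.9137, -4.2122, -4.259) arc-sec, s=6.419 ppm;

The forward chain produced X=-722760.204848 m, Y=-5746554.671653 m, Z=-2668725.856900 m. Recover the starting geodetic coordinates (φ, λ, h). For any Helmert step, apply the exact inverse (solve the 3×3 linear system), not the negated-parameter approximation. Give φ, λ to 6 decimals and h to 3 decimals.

φ=-24.885640°, λ=-97.171250°, h=2881.942 m

start: X=-722760.2048, Y=-5746554.6717, Z=-2668725.8569 m
→ Helmert⁻¹: X=-723073.1869, Y=-5746903.2548, Z=-2668836.5561
→ geod (Bowring, a=6378388.000): φ=-24.88564000°, λ=-97.17125000°, h=2881.9420 m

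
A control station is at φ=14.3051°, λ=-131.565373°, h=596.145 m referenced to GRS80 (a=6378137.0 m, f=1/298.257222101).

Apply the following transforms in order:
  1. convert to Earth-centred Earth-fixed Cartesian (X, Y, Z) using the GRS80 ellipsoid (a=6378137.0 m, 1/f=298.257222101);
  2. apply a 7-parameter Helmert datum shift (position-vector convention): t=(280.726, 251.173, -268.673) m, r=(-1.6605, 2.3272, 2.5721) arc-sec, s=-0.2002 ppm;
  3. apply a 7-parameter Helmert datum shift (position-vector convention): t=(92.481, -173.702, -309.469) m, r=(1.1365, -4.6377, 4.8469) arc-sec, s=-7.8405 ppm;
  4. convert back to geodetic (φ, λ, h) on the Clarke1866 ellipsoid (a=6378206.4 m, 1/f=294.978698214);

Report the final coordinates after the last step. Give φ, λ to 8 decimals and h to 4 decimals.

start: φ=14.305100°, λ=-131.565373°, h=596.145 m
→ ECEF (a=6378137.000, f=1/298.257222101): X=-4101740.4373, Y=-4625528.9550, Z=1565860.9931
→ Helmert 7p (PV): X=-4101383.5434, Y=-4625315.3985, Z=1565675.5219
→ Helmert 7p (PV): X=-4101185.4214, Y=-4625557.8377, Z=1565236.0768
→ geod (Bowring, a=6378206.400): φ=14.30142753°, λ=-131.56134659°, h=50.9631 m

φ=14.30142753°, λ=-131.56134659°, h=50.9631 m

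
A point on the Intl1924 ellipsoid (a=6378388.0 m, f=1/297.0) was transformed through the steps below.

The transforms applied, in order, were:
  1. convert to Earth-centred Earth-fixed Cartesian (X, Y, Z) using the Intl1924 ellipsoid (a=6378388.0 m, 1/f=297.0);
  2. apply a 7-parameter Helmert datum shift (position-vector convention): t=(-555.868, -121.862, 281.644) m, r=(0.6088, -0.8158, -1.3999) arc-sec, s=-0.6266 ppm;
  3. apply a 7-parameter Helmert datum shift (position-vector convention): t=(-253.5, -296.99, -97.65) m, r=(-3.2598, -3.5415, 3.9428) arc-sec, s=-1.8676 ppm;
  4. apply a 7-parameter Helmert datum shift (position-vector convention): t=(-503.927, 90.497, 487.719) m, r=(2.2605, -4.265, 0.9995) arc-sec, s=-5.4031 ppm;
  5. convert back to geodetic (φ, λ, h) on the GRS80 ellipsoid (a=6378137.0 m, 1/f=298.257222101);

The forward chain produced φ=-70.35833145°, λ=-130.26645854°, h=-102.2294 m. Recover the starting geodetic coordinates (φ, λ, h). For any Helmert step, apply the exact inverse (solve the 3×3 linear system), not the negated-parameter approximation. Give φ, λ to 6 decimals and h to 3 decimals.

φ=-70.368696°, λ=-130.251671°, h=40.891 m

start: φ=-70.358331°, λ=-130.266459°, h=-102.229 m
→ ECEF (a=6378137.000, f=1/298.257222101): X=-1389821.8807, Y=-1640767.9308, Z=-5984499.1018
→ Helmert⁻¹: X=-1389457.1649, Y=-1640926.1512, Z=-5984972.4450
→ Helmert⁻¹: X=-1389340.3767, Y=-1640511.0828, Z=-5984888.0444
→ Helmert⁻¹: X=-1388797.9175, Y=-1640417.3398, Z=-5985163.1041
→ geod (Bowring, a=6378388.000): φ=-70.36869600°, λ=-130.25167100°, h=40.8910 m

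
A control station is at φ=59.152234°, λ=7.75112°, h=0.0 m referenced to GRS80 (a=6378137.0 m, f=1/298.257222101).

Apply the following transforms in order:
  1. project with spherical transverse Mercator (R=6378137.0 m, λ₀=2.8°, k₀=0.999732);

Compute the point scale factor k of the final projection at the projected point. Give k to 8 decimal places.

1.00071239

start: φ=59.152234°, λ=7.751120°, h=0.000 m
→ into tm (λ₀=2.8°): φ=59.15223400°, λ−λ₀=4.95112000°
scale k = 1.00071239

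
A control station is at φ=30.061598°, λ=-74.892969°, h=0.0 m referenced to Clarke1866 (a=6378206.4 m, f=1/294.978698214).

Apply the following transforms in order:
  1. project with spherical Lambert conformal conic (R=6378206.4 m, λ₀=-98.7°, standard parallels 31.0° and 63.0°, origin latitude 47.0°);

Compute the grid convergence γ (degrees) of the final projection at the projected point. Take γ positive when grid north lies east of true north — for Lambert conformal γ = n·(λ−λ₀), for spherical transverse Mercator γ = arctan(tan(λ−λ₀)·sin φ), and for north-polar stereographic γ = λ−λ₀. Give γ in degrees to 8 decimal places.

17.65080630

start: φ=30.061598°, λ=-74.892969°, h=0.000 m
→ into lcc (λ₀=-98.7°): φ=30.06159800°, λ−λ₀=23.80703100°
convergence γ = 17.65080630°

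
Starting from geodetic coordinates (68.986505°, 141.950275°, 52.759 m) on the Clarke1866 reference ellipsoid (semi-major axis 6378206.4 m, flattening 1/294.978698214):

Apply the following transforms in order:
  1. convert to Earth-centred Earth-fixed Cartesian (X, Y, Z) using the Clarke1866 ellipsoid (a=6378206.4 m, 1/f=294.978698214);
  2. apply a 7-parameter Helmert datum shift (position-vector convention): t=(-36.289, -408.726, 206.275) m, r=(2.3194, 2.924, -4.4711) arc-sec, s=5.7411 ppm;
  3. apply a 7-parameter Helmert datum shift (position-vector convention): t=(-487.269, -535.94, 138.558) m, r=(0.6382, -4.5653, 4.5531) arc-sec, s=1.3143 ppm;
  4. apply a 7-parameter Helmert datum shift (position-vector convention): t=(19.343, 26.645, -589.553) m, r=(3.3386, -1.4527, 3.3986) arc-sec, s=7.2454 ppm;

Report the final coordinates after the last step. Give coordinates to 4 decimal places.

X=-1807066.8648 m, Y=1412750.1480 m, Z=5931152.7563 m

start: φ=68.986505°, λ=141.950275°, h=52.759 m
→ ECEF (a=6378206.400, f=1/294.978698214): X=-1806424.0012, Y=1413859.5083, Z=5931296.6097
→ Helmert 7p (PV): X=-1806355.9311, Y=1413431.3602, Z=5931578.4434
→ Helmert 7p (PV): X=-1807008.0594, Y=1412839.0514, Z=5931689.1901
→ Helmert 7p (PV): X=-1807066.8648, Y=1412750.1480, Z=5931152.7563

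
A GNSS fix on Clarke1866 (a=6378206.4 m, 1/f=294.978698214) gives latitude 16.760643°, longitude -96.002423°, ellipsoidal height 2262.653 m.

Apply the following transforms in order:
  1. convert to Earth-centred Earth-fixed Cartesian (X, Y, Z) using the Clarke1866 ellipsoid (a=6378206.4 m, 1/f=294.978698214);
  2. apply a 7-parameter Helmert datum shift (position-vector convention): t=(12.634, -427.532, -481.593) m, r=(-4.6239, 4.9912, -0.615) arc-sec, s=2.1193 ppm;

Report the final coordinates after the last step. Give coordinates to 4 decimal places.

start: φ=16.760643°, λ=-96.002423°, h=2262.653 m
→ ECEF (a=6378206.400, f=1/294.978698214): X=-639044.2878, Y=-6077627.8615, Z=1828026.9673
→ Helmert 7p (PV): X=-639006.8945, Y=-6078025.3889, Z=1827700.9563

X=-639006.8945 m, Y=-6078025.3889 m, Z=1827700.9563 m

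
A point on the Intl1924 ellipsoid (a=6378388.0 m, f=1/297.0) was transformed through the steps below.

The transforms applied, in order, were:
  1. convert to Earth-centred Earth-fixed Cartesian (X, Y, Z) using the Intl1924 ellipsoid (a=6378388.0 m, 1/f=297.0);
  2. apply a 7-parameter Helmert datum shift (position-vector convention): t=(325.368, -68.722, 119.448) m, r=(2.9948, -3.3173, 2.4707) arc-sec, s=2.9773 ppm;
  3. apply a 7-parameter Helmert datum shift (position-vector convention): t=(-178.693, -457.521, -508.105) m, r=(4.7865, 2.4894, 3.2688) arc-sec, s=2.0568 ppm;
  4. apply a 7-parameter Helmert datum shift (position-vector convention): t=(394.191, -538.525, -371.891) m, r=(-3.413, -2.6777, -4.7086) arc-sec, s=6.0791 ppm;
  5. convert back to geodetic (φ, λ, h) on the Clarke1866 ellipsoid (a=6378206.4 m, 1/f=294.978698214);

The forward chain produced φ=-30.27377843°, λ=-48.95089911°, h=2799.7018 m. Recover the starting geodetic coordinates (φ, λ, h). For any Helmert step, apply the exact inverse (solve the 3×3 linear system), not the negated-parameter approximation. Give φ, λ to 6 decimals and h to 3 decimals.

φ=-30.271697°, λ=-48.949046°, h=1126.371 m

start: φ=-30.273778°, λ=-48.950899°, h=2799.702 m
→ ECEF (a=6378206.400, f=1/294.978698214): X=3622091.7161, Y=-4159535.2343, Z=-3197858.3236
→ Helmert⁻¹: X=3621728.9356, Y=-4158835.8405, Z=-3197582.8267
→ Helmert⁻¹: X=3621872.8605, Y=-4158501.3511, Z=-3196927.9332
→ Helmert⁻¹: X=3621435.4812, Y=-4158510.0453, Z=-3197035.7269
→ geod (Bowring, a=6378388.000): φ=-30.27169700°, λ=-48.94904600°, h=1126.3710 m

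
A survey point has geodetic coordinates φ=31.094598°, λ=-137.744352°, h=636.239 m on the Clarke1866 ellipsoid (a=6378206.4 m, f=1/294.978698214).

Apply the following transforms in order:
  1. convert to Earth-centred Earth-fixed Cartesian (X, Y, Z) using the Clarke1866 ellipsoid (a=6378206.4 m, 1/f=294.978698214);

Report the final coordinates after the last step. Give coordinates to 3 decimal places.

X=-4046588.154 m, Y=-3676389.968 m, Z=3275030.940 m

start: φ=31.094598°, λ=-137.744352°, h=636.239 m
→ ECEF (a=6378206.400, f=1/294.978698214): X=-4046588.1542, Y=-3676389.9680, Z=3275030.9395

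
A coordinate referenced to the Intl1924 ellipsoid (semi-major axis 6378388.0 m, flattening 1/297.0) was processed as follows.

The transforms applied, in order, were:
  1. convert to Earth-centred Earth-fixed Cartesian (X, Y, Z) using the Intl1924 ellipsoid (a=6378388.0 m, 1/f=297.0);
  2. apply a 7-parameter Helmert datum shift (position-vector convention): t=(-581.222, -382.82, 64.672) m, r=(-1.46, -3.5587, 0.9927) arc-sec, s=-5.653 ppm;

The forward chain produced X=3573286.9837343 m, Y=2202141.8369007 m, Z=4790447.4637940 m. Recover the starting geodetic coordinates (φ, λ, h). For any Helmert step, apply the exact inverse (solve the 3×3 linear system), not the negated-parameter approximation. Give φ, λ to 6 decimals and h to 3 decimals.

start: X=3573286.9837, Y=2202141.8369, Z=4790447.4638 m
→ Helmert⁻¹: X=3573981.6574, Y=2202485.9996, Z=4790363.7997
→ geod (Bowring, a=6378388.000): φ=48.96104200°, λ=31.64368200°, h=3391.1370 m

φ=48.961042°, λ=31.643682°, h=3391.137 m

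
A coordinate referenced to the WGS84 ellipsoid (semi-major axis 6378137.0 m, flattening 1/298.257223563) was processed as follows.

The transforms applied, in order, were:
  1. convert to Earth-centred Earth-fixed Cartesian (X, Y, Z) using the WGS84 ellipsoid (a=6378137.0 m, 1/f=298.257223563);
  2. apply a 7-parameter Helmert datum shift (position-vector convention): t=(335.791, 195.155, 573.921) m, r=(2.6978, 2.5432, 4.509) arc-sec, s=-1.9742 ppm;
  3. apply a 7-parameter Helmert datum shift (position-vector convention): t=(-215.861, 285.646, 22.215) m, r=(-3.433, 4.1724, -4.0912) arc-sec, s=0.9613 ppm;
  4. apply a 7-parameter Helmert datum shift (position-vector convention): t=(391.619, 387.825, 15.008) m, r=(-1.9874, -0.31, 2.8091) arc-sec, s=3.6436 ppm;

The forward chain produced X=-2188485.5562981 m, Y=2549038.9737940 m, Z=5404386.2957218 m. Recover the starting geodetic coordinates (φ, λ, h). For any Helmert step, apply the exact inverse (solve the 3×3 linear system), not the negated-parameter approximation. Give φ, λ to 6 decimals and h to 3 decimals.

start: X=-2188485.5563, Y=2549038.9738, Z=5404386.2957 m
→ Helmert⁻¹: X=-2188826.3682, Y=2548619.5998, Z=5404379.4425
→ Helmert⁻¹: X=-2188768.2672, Y=2548198.1424, Z=5404350.1684
→ Helmert⁻¹: X=-2189119.3040, Y=2548126.5493, Z=5403726.5965
→ geod (Bowring, a=6378137.000): φ=58.30425100°, λ=130.66618300°, h=126.4400 m

φ=58.304251°, λ=130.666183°, h=126.440 m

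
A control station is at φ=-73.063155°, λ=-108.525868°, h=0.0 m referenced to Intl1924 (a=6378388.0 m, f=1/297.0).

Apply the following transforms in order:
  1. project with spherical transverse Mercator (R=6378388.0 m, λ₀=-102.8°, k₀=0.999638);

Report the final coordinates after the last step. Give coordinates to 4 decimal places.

E=-185369.4083 m, N=-8139598.2507 m

start: φ=-73.063155°, λ=-108.525868°, h=0.000 m
→ tm (R=6378388.0, λ₀=-102.8°): E=-185369.4083, N=-8139598.2507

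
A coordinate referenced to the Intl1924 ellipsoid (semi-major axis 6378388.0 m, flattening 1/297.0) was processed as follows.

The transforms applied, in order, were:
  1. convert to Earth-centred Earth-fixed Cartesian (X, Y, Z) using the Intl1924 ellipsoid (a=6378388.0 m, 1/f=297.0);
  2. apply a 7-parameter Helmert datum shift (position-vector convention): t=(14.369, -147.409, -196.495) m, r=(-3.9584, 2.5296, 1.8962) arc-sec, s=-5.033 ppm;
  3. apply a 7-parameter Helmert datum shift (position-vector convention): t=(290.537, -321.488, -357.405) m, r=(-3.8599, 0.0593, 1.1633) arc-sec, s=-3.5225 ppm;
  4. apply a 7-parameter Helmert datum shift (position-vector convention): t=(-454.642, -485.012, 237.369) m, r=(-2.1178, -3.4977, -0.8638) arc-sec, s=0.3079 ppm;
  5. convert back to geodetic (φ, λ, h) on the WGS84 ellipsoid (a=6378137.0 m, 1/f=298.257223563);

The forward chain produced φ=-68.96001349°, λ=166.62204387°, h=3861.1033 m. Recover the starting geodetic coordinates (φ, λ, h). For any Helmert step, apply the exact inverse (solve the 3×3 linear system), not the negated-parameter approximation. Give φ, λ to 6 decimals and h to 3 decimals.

φ=-68.958034°, λ=166.590651°, h=3473.515 m

start: φ=-68.960013°, λ=166.622044°, h=3861.103 m
→ ECEF (a=6378137.000, f=1/298.257223563): X=-2235611.8023, Y=531688.9987, Z=-5933976.6687
→ Helmert⁻¹: X=-2235259.3286, Y=532225.4144, Z=-5934168.8420
→ Helmert⁻¹: X=-2235553.0302, Y=532672.4280, Z=-5933823.0135
→ Helmert⁻¹: X=-2235500.9817, Y=532956.9420, Z=-5933673.5706
→ geod (Bowring, a=6378388.000): φ=-68.95803400°, λ=166.59065100°, h=3473.5150 m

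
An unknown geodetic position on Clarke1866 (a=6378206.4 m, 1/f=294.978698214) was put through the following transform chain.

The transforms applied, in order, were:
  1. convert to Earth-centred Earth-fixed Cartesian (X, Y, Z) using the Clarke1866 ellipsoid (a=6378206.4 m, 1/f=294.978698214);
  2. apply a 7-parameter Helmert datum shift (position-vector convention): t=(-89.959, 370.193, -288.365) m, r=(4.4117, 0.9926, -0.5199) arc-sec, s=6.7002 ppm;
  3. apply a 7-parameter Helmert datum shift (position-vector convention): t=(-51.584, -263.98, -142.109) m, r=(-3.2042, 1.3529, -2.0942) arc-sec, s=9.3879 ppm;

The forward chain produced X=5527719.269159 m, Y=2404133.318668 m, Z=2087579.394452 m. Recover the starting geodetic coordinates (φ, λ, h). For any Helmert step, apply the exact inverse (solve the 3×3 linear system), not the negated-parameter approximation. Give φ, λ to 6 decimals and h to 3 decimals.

start: X=5527719.2692, Y=2404133.3187, Z=2087579.3945 m
→ Helmert⁻¹: X=5527680.8539, Y=2404398.4167, Z=2087775.5115
→ Helmert⁻¹: X=5527717.6683, Y=2404070.7089, Z=2088025.0674
→ geod (Bowring, a=6378206.400): φ=19.22644800°, λ=23.50480000°, h=3389.2330 m

φ=19.226448°, λ=23.504800°, h=3389.233 m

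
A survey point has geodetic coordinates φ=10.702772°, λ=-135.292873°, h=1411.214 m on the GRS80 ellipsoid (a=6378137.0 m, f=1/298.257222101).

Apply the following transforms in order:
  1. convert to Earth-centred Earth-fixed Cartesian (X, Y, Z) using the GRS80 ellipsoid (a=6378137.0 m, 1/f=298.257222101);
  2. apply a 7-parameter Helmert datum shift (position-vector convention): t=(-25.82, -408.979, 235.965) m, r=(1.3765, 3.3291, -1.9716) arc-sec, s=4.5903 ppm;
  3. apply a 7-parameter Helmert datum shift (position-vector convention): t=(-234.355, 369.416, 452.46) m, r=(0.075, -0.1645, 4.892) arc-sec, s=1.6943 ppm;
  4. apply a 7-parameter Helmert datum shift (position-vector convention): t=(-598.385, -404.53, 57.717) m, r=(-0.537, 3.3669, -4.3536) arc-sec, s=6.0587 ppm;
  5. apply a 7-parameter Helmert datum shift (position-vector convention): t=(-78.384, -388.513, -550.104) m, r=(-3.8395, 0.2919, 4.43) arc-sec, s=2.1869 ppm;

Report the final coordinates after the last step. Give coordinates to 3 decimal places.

X=-4456559.558 m, Y=-4411285.812 m, Z=1177401.793 m

start: φ=10.702772°, λ=-135.292873°, h=1411.214 m
→ ECEF (a=6378137.000, f=1/298.257222101): X=-4455660.9109, Y=-4410341.0769, Z=1176978.6928
→ Helmert 7p (PV): X=-4455730.3441, Y=-4410735.5653, Z=1177262.5425
→ Helmert 7p (PV): X=-4455868.5774, Y=-4410479.7276, Z=1177711.8398
→ Helmert 7p (PV): X=-4456567.8269, Y=-4410813.8633, Z=1177860.9092
→ Helmert 7p (PV): X=-4456559.5578, Y=-4411285.8121, Z=1177401.7928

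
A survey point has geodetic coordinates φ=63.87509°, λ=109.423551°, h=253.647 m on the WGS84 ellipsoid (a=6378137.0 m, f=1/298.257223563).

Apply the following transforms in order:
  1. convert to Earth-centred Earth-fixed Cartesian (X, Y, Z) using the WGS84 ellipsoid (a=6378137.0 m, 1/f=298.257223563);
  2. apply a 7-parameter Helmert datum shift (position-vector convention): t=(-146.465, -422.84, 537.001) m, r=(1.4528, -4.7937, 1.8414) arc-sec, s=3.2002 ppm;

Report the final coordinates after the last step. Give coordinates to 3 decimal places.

start: φ=63.875090°, λ=109.423551°, h=253.647 m
→ ECEF (a=6378137.000, f=1/298.257223563): X=-936524.8141, Y=2655921.3611, Z=5703824.9264
→ Helmert 7p (PV): X=-936830.5468, Y=2655458.4855, Z=5704377.1221

X=-936830.547 m, Y=2655458.486 m, Z=5704377.122 m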